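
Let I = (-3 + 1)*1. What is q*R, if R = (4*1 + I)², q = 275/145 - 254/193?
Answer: 12996/5597 ≈ 2.3220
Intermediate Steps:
I = -2 (I = -2*1 = -2)
q = 3249/5597 (q = 275*(1/145) - 254*1/193 = 55/29 - 254/193 = 3249/5597 ≈ 0.58049)
R = 4 (R = (4*1 - 2)² = (4 - 2)² = 2² = 4)
q*R = (3249/5597)*4 = 12996/5597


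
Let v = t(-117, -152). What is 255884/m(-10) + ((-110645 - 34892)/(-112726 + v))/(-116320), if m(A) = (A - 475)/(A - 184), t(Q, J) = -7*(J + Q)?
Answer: 1319671347318399/12893257760 ≈ 1.0235e+5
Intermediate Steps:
t(Q, J) = -7*J - 7*Q
v = 1883 (v = -7*(-152) - 7*(-117) = 1064 + 819 = 1883)
m(A) = (-475 + A)/(-184 + A)
255884/m(-10) + ((-110645 - 34892)/(-112726 + v))/(-116320) = 255884/(((-475 - 10)/(-184 - 10))) + ((-110645 - 34892)/(-112726 + 1883))/(-116320) = 255884/((-485/(-194))) - 145537/(-110843)*(-1/116320) = 255884/((-1/194*(-485))) - 145537*(-1/110843)*(-1/116320) = 255884/(5/2) + (145537/110843)*(-1/116320) = 255884*(⅖) - 145537/12893257760 = 511768/5 - 145537/12893257760 = 1319671347318399/12893257760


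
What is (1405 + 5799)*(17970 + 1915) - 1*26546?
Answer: 143224994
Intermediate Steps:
(1405 + 5799)*(17970 + 1915) - 1*26546 = 7204*19885 - 26546 = 143251540 - 26546 = 143224994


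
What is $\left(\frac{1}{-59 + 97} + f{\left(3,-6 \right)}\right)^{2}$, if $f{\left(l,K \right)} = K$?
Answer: $\frac{51529}{1444} \approx 35.685$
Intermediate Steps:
$\left(\frac{1}{-59 + 97} + f{\left(3,-6 \right)}\right)^{2} = \left(\frac{1}{-59 + 97} - 6\right)^{2} = \left(\frac{1}{38} - 6\right)^{2} = \left(- \frac{227}{38}\right)^{2} = \frac{51529}{1444}$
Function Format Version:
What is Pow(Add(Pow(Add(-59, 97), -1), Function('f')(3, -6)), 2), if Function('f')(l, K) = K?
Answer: Rational(51529, 1444) ≈ 35.685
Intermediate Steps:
Pow(Add(Pow(Add(-59, 97), -1), Function('f')(3, -6)), 2) = Pow(Add(Pow(Add(-59, 97), -1), -6), 2) = Pow(Add(Pow(38, -1), -6), 2) = Pow(Add(Rational(1, 38), -6), 2) = Pow(Rational(-227, 38), 2) = Rational(51529, 1444)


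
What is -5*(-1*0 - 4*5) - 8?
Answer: 92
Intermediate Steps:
-5*(-1*0 - 4*5) - 8 = -5*(0 - 20) - 8 = -5*(-20) - 8 = 100 - 8 = 92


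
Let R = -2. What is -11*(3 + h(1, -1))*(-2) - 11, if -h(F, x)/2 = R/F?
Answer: 143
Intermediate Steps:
h(F, x) = 4/F (h(F, x) = -(-4)/F = 4/F)
-11*(3 + h(1, -1))*(-2) - 11 = -11*(3 + 4/1)*(-2) - 11 = -11*(3 + 4*1)*(-2) - 11 = -11*(3 + 4)*(-2) - 11 = -77*(-2) - 11 = -11*(-14) - 11 = 154 - 11 = 143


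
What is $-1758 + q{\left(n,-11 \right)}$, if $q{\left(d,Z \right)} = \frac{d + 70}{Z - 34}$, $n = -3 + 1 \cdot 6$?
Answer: $- \frac{79183}{45} \approx -1759.6$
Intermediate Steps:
$n = 3$ ($n = -3 + 6 = 3$)
$q{\left(d,Z \right)} = \frac{70 + d}{-34 + Z}$
$-1758 + q{\left(n,-11 \right)} = -1758 + \frac{70 + 3}{-34 - 11} = -1758 + \frac{1}{-45} \cdot 73 = -1758 - \frac{73}{45} = - \frac{79183}{45}$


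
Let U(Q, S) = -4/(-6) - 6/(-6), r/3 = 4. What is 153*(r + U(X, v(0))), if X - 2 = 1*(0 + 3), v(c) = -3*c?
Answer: 2091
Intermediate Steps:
r = 12 (r = 3*4 = 12)
X = 5 (X = 2 + 1*(0 + 3) = 2 + 1*3 = 2 + 3 = 5)
U(Q, S) = 5/3 (U(Q, S) = -4*(-⅙) - 6*(-⅙) = ⅔ + 1 = 5/3)
153*(r + U(X, v(0))) = 153*(12 + 5/3) = 153*(41/3) = 2091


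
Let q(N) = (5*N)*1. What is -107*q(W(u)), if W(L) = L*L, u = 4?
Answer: -8560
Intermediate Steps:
W(L) = L**2
q(N) = 5*N
-107*q(W(u)) = -535*4**2 = -535*16 = -107*80 = -8560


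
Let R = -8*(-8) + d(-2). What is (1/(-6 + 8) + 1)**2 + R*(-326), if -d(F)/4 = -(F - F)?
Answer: -83447/4 ≈ -20862.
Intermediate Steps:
d(F) = 0 (d(F) = -(-4)*(F - F) = -(-4)*0 = -4*0 = 0)
R = 64 (R = -8*(-8) + 0 = 64 + 0 = 64)
(1/(-6 + 8) + 1)**2 + R*(-326) = (1/(-6 + 8) + 1)**2 + 64*(-326) = (1/2 + 1)**2 - 20864 = (3/2)**2 - 20864 = 9/4 - 20864 = -83447/4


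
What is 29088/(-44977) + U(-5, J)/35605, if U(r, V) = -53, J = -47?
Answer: -1038062021/1601406085 ≈ -0.64822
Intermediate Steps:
29088/(-44977) + U(-5, J)/35605 = 29088/(-44977) - 53/35605 = 29088*(-1/44977) - 53*1/35605 = -29088/44977 - 53/35605 = -1038062021/1601406085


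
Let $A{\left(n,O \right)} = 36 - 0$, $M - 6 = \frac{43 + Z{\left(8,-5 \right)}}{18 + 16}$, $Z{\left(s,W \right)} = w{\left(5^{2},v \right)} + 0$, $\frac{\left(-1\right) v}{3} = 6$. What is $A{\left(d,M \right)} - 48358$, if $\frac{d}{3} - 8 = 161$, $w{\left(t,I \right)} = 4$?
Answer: $-48322$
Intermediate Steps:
$v = -18$ ($v = \left(-3\right) 6 = -18$)
$Z{\left(s,W \right)} = 4$ ($Z{\left(s,W \right)} = 4 + 0 = 4$)
$d = 507$ ($d = 24 + 3 \cdot 161 = 24 + 483 = 507$)
$M = \frac{251}{34}$ ($M = 6 + \frac{43 + 4}{18 + 16} = 6 + \frac{47}{34} = \frac{251}{34} \approx 7.3824$)
$A{\left(n,O \right)} = 36$ ($A{\left(n,O \right)} = 36 + 0 = 36$)
$A{\left(d,M \right)} - 48358 = 36 - 48358 = -48322$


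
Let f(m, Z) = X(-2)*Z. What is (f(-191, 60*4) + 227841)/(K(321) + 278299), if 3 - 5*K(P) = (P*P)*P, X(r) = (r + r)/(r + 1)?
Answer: -1144005/31684663 ≈ -0.036106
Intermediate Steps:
X(r) = 2*r/(1 + r) (X(r) = (2*r)/(1 + r) = 2*r/(1 + r))
K(P) = ⅗ - P³/5 (K(P) = ⅗ - P*P*P/5 = ⅗ - P²*P/5 = ⅗ - P³/5)
f(m, Z) = 4*Z (f(m, Z) = (2*(-2)/(1 - 2))*Z = (2*(-2)/(-1))*Z = (2*(-2)*(-1))*Z = 4*Z)
(f(-191, 60*4) + 227841)/(K(321) + 278299) = (4*(60*4) + 227841)/((⅗ - ⅕*321³) + 278299) = (4*240 + 227841)/((⅗ - ⅕*33076161) + 278299) = (960 + 227841)/((⅗ - 33076161/5) + 278299) = 228801/(-33076158/5 + 278299) = 228801/(-31684663/5) = 228801*(-5/31684663) = -1144005/31684663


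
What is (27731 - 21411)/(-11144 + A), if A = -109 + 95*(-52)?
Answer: -6320/16193 ≈ -0.39029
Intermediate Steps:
A = -5049 (A = -109 - 4940 = -5049)
(27731 - 21411)/(-11144 + A) = (27731 - 21411)/(-11144 - 5049) = 6320/(-16193) = 6320*(-1/16193) = -6320/16193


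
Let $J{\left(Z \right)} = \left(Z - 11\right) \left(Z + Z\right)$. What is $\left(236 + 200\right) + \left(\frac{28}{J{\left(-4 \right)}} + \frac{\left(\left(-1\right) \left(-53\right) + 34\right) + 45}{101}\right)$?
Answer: $\frac{1325747}{3030} \approx 437.54$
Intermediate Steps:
$J{\left(Z \right)} = 2 Z \left(-11 + Z\right)$ ($J{\left(Z \right)} = \left(-11 + Z\right) 2 Z = 2 Z \left(-11 + Z\right)$)
$\left(236 + 200\right) + \left(\frac{28}{J{\left(-4 \right)}} + \frac{\left(\left(-1\right) \left(-53\right) + 34\right) + 45}{101}\right) = \left(236 + 200\right) + \left(\frac{28}{2 \left(-4\right) \left(-11 - 4\right)} + \frac{\left(\left(-1\right) \left(-53\right) + 34\right) + 45}{101}\right) = 436 + \left(\frac{28}{2 \left(-4\right) \left(-15\right)} + \left(\left(53 + 34\right) + 45\right) \frac{1}{101}\right) = 436 + \left(\frac{28}{120} + \left(87 + 45\right) \frac{1}{101}\right) = 436 + \left(28 \cdot \frac{1}{120} + 132 \cdot \frac{1}{101}\right) = 436 + \left(\frac{7}{30} + \frac{132}{101}\right) = 436 + \frac{4667}{3030} = \frac{1325747}{3030}$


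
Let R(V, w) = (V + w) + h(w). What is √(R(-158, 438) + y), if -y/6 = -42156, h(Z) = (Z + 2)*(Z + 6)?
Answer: 8*√7009 ≈ 669.76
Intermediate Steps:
h(Z) = (2 + Z)*(6 + Z)
y = 252936 (y = -6*(-42156) = 252936)
R(V, w) = 12 + V + w² + 9*w (R(V, w) = (V + w) + (12 + w² + 8*w) = 12 + V + w² + 9*w)
√(R(-158, 438) + y) = √((12 - 158 + 438² + 9*438) + 252936) = √((12 - 158 + 191844 + 3942) + 252936) = √(195640 + 252936) = √448576 = 8*√7009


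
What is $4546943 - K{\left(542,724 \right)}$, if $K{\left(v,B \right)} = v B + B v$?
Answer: $3762127$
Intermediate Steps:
$K{\left(v,B \right)} = 2 B v$ ($K{\left(v,B \right)} = B v + B v = 2 B v$)
$4546943 - K{\left(542,724 \right)} = 4546943 - 2 \cdot 724 \cdot 542 = 4546943 - 784816 = 3762127$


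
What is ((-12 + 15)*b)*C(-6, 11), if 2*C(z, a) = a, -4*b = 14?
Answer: -231/4 ≈ -57.750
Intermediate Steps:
b = -7/2 (b = -¼*14 = -7/2 ≈ -3.5000)
C(z, a) = a/2
((-12 + 15)*b)*C(-6, 11) = ((-12 + 15)*(-7/2))*((½)*11) = (3*(-7/2))*(11/2) = -21/2*11/2 = -231/4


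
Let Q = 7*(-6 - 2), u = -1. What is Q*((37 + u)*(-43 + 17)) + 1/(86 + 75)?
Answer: 8438977/161 ≈ 52416.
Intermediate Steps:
Q = -56 (Q = 7*(-8) = -56)
Q*((37 + u)*(-43 + 17)) + 1/(86 + 75) = -56*(37 - 1)*(-43 + 17) + 1/(86 + 75) = -2016*(-26) + 1/161 = -56*(-936) + 1/161 = 52416 + 1/161 = 8438977/161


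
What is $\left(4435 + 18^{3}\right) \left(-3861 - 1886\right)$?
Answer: $-59004449$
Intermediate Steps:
$\left(4435 + 18^{3}\right) \left(-3861 - 1886\right) = \left(4435 + 5832\right) \left(-5747\right) = 10267 \left(-5747\right) = -59004449$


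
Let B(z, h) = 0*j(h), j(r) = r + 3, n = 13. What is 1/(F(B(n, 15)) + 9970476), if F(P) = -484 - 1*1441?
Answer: 1/9968551 ≈ 1.0032e-7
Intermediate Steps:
j(r) = 3 + r
B(z, h) = 0 (B(z, h) = 0*(3 + h) = 0)
F(P) = -1925 (F(P) = -484 - 1441 = -1925)
1/(F(B(n, 15)) + 9970476) = 1/(-1925 + 9970476) = 1/9968551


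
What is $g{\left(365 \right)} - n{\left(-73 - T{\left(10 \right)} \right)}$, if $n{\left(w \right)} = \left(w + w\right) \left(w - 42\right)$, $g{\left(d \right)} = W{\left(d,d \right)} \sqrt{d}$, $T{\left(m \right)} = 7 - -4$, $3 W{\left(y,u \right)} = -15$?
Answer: $-21168 - 5 \sqrt{365} \approx -21264.0$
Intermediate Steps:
$W{\left(y,u \right)} = -5$ ($W{\left(y,u \right)} = \frac{1}{3} \left(-15\right) = -5$)
$T{\left(m \right)} = 11$ ($T{\left(m \right)} = 7 + 4 = 11$)
$g{\left(d \right)} = - 5 \sqrt{d}$
$n{\left(w \right)} = 2 w \left(-42 + w\right)$
$g{\left(365 \right)} - n{\left(-73 - T{\left(10 \right)} \right)} = - 5 \sqrt{365} - 2 \left(-73 - 11\right) \left(-42 - 84\right) = - 5 \sqrt{365} - 2 \left(-84\right) \left(-42 - 84\right) = - 5 \sqrt{365} - 2 \left(-84\right) \left(-126\right) = - 5 \sqrt{365} - 21168 = -21168 - 5 \sqrt{365}$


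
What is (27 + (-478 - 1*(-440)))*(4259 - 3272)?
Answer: -10857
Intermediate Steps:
(27 + (-478 - 1*(-440)))*(4259 - 3272) = (27 + (-478 + 440))*987 = (27 - 38)*987 = -11*987 = -10857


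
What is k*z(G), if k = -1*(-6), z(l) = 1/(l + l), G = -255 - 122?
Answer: -3/377 ≈ -0.0079576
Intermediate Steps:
G = -377
z(l) = 1/(2*l)
k = 6
k*z(G) = 6*((½)/(-377)) = 6*((½)*(-1/377)) = 6*(-1/754) = -3/377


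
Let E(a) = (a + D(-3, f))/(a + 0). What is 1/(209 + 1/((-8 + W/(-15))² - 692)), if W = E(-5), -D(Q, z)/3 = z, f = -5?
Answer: 141776/29630959 ≈ 0.0047847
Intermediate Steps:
D(Q, z) = -3*z
E(a) = (15 + a)/a (E(a) = (a - 3*(-5))/(a + 0) = (a + 15)/a = (15 + a)/a)
W = -2 (W = (15 - 5)/(-5) = -⅕*10 = -2)
1/(209 + 1/((-8 + W/(-15))² - 692)) = 1/(209 + 1/((-8 - 2/(-15))² - 692)) = 1/(209 + 1/((-8 - 2*(-1/15))² - 692)) = 1/(209 + 1/((-8 + 2/15)² - 692)) = 1/(209 + 1/((-118/15)² - 692)) = 1/(209 + 1/(13924/225 - 692)) = 1/(209 + 1/(-141776/225)) = 1/(209 - 225/141776) = 1/(29630959/141776) = 141776/29630959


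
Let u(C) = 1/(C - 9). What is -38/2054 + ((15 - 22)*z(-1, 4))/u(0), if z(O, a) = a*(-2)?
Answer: -517627/1027 ≈ -504.02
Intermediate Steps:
z(O, a) = -2*a
u(C) = 1/(-9 + C)
-38/2054 + ((15 - 22)*z(-1, 4))/u(0) = -38/2054 + ((15 - 22)*(-2*4))/(1/(-9 + 0)) = -38*1/2054 + (-7*(-8))/(1/(-9)) = -19/1027 + 56/(-⅑) = -19/1027 + 56*(-9) = -19/1027 - 504 = -517627/1027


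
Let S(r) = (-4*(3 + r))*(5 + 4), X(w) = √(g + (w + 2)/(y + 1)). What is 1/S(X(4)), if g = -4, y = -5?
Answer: I/(18*(√22 - 6*I)) ≈ -0.0057471 + 0.0044927*I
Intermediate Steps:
X(w) = √(-9/2 - w/4) (X(w) = √(-4 + (w + 2)/(-5 + 1)) = √(-4 + (2 + w)/(-4)) = √(-4 + (2 + w)*(-¼)) = √(-4 + (-½ - w/4)) = √(-9/2 - w/4))
S(r) = -108 - 36*r (S(r) = (-12 - 4*r)*9 = -108 - 36*r)
1/S(X(4)) = 1/(-108 - 18*√(-18 - 1*4)) = 1/(-108 - 18*√(-18 - 4)) = 1/(-108 - 18*√(-22)) = 1/(-108 - 18*I*√22)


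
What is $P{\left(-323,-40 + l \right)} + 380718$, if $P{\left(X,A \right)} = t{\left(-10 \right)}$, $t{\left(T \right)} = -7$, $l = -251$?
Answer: $380711$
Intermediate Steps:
$P{\left(X,A \right)} = -7$
$P{\left(-323,-40 + l \right)} + 380718 = -7 + 380718 = 380711$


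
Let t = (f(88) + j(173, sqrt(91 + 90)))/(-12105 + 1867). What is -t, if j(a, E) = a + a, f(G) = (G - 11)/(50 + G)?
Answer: 47825/1412844 ≈ 0.033850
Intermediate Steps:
f(G) = (-11 + G)/(50 + G)
j(a, E) = 2*a
t = -47825/1412844 (t = ((-11 + 88)/(50 + 88) + 2*173)/(-12105 + 1867) = (77/138 + 346)/(-10238) = ((1/138)*77 + 346)*(-1/10238) = (77/138 + 346)*(-1/10238) = (47825/138)*(-1/10238) = -47825/1412844 ≈ -0.033850)
-t = -1*(-47825/1412844) = 47825/1412844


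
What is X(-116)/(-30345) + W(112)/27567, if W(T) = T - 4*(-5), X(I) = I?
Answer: 800368/92946735 ≈ 0.0086110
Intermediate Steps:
W(T) = 20 + T (W(T) = T + 20 = 20 + T)
X(-116)/(-30345) + W(112)/27567 = -116/(-30345) + (20 + 112)/27567 = -116*(-1/30345) + 132*(1/27567) = 116/30345 + 44/9189 = 800368/92946735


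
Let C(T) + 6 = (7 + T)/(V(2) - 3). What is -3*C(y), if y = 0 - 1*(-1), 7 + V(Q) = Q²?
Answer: 22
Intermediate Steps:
V(Q) = -7 + Q²
y = 1 (y = 0 + 1 = 1)
C(T) = -43/6 - T/6 (C(T) = -6 + (7 + T)/((-7 + 2²) - 3) = -6 + (7 + T)/((-7 + 4) - 3) = -6 + (7 + T)/(-3 - 3) = -6 + (7 + T)/(-6) = -6 + (7 + T)*(-⅙) = -6 + (-7/6 - T/6) = -43/6 - T/6)
-3*C(y) = -3*(-43/6 - ⅙*1) = -3*(-43/6 - ⅙) = -3*(-22/3) = 22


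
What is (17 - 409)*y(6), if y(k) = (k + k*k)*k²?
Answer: -592704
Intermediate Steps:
y(k) = k²*(k + k²) (y(k) = (k + k²)*k² = k²*(k + k²))
(17 - 409)*y(6) = (17 - 409)*(6³*(1 + 6)) = -84672*7 = -392*1512 = -592704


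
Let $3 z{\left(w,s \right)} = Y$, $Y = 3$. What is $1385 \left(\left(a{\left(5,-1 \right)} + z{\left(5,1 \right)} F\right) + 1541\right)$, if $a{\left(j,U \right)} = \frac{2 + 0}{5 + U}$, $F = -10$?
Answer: $\frac{4242255}{2} \approx 2.1211 \cdot 10^{6}$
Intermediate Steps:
$z{\left(w,s \right)} = 1$ ($z{\left(w,s \right)} = \frac{1}{3} \cdot 3 = 1$)
$a{\left(j,U \right)} = \frac{2}{5 + U}$
$1385 \left(\left(a{\left(5,-1 \right)} + z{\left(5,1 \right)} F\right) + 1541\right) = 1385 \left(\left(\frac{2}{5 - 1} + 1 \left(-10\right)\right) + 1541\right) = 1385 \left(\left(\frac{2}{4} - 10\right) + 1541\right) = 1385 \left(\left(2 \cdot \frac{1}{4} - 10\right) + 1541\right) = 1385 \left(\left(\frac{1}{2} - 10\right) + 1541\right) = 1385 \left(- \frac{19}{2} + 1541\right) = 1385 \cdot \frac{3063}{2} = \frac{4242255}{2}$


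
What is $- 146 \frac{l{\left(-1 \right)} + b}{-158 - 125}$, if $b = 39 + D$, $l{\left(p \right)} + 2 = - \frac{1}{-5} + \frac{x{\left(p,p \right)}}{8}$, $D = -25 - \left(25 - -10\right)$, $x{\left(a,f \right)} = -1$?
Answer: $- \frac{66941}{5660} \approx -11.827$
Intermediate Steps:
$D = -60$ ($D = -25 - \left(25 + 10\right) = -25 - 35 = -60$)
$l{\left(p \right)} = - \frac{77}{40}$ ($l{\left(p \right)} = -2 - - \frac{3}{40} = -2 + \left(\frac{1}{5} - \frac{1}{8}\right) = -2 + \frac{3}{40} = - \frac{77}{40}$)
$b = -21$ ($b = 39 - 60 = -21$)
$- 146 \frac{l{\left(-1 \right)} + b}{-158 - 125} = - 146 \frac{- \frac{77}{40} - 21}{-158 - 125} = - 146 \left(- \frac{917}{40 \left(-283\right)}\right) = - 146 \left(\left(- \frac{917}{40}\right) \left(- \frac{1}{283}\right)\right) = \left(-146\right) \frac{917}{11320} = - \frac{66941}{5660}$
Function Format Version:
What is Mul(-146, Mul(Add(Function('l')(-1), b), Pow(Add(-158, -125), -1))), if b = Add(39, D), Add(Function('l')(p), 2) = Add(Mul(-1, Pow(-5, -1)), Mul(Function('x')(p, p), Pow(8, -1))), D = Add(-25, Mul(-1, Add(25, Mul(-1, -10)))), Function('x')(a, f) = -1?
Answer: Rational(-66941, 5660) ≈ -11.827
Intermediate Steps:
D = -60 (D = Add(-25, Mul(-1, Add(25, 10))) = Add(-25, Mul(-1, 35)) = Add(-25, -35) = -60)
Function('l')(p) = Rational(-77, 40) (Function('l')(p) = Add(-2, Add(Mul(-1, Pow(-5, -1)), Mul(-1, Pow(8, -1)))) = Add(-2, Add(Mul(-1, Rational(-1, 5)), Mul(-1, Rational(1, 8)))) = Add(-2, Add(Rational(1, 5), Rational(-1, 8))) = Add(-2, Rational(3, 40)) = Rational(-77, 40))
b = -21 (b = Add(39, -60) = -21)
Mul(-146, Mul(Add(Function('l')(-1), b), Pow(Add(-158, -125), -1))) = Mul(-146, Mul(Add(Rational(-77, 40), -21), Pow(Add(-158, -125), -1))) = Mul(-146, Mul(Rational(-917, 40), Pow(-283, -1))) = Mul(-146, Mul(Rational(-917, 40), Rational(-1, 283))) = Mul(-146, Rational(917, 11320)) = Rational(-66941, 5660)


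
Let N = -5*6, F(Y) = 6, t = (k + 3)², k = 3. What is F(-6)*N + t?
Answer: -144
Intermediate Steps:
t = 36 (t = (3 + 3)² = 6² = 36)
N = -30
F(-6)*N + t = 6*(-30) + 36 = -180 + 36 = -144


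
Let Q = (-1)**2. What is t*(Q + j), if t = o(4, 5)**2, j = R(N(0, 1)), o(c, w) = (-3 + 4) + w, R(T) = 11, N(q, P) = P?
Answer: 432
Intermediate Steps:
o(c, w) = 1 + w
j = 11
Q = 1
t = 36 (t = (1 + 5)**2 = 6**2 = 36)
t*(Q + j) = 36*(1 + 11) = 36*12 = 432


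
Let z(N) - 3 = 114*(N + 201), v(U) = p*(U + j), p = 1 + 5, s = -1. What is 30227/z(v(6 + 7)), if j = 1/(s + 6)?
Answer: 151135/159729 ≈ 0.94620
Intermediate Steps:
p = 6
j = 1/5 (j = 1/(-1 + 6) = 1/5 ≈ 0.20000)
v(U) = 6/5 + 6*U (v(U) = 6*(U + 1/5) = 6*(1/5 + U) = 6/5 + 6*U)
z(N) = 22917 + 114*N (z(N) = 3 + 114*(N + 201) = 3 + 114*(201 + N) = 3 + (22914 + 114*N) = 22917 + 114*N)
30227/z(v(6 + 7)) = 30227/(22917 + 114*(6/5 + 6*(6 + 7))) = 30227/(22917 + 114*(6/5 + 6*13)) = 30227/(22917 + 114*(6/5 + 78)) = 30227/(22917 + 114*(396/5)) = 30227/(22917 + 45144/5) = 30227/(159729/5) = 30227*(5/159729) = 151135/159729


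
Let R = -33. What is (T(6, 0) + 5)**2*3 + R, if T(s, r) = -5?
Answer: -33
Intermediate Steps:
(T(6, 0) + 5)**2*3 + R = (-5 + 5)**2*3 - 33 = 0**2*3 - 33 = 0*3 - 33 = 0 - 33 = -33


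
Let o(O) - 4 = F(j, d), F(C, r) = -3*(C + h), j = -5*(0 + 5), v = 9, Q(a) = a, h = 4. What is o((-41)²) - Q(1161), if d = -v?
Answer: -1094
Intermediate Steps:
d = -9 (d = -1*9 = -9)
j = -25 (j = -5*5 = -25)
F(C, r) = -12 - 3*C (F(C, r) = -3*(C + 4) = -3*(4 + C) = -12 - 3*C)
o(O) = 67 (o(O) = 4 + (-12 - 3*(-25)) = 4 + (-12 + 75) = 4 + 63 = 67)
o((-41)²) - Q(1161) = 67 - 1*1161 = 67 - 1161 = -1094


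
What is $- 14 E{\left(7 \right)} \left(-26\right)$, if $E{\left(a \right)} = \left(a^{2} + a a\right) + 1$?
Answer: $36036$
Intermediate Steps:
$E{\left(a \right)} = 1 + 2 a^{2}$ ($E{\left(a \right)} = \left(a^{2} + a^{2}\right) + 1 = 2 a^{2} + 1 = 1 + 2 a^{2}$)
$- 14 E{\left(7 \right)} \left(-26\right) = - 14 \left(1 + 2 \cdot 7^{2}\right) \left(-26\right) = - 14 \left(1 + 2 \cdot 49\right) \left(-26\right) = - 14 \left(1 + 98\right) \left(-26\right) = \left(-14\right) 99 \left(-26\right) = \left(-1386\right) \left(-26\right) = 36036$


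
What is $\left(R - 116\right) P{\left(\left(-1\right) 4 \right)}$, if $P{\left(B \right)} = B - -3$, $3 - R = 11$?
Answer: $124$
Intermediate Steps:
$R = -8$ ($R = 3 - 11 = -8$)
$P{\left(B \right)} = 3 + B$ ($P{\left(B \right)} = B + 3 = 3 + B$)
$\left(R - 116\right) P{\left(\left(-1\right) 4 \right)} = \left(-8 - 116\right) \left(3 - 4\right) = - 124 \left(3 - 4\right) = \left(-124\right) \left(-1\right) = 124$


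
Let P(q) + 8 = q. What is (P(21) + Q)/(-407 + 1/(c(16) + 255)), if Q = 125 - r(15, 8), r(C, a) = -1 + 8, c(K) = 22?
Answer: -36287/112738 ≈ -0.32187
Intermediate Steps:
P(q) = -8 + q
r(C, a) = 7
Q = 118 (Q = 125 - 1*7 = 125 - 7 = 118)
(P(21) + Q)/(-407 + 1/(c(16) + 255)) = ((-8 + 21) + 118)/(-407 + 1/(22 + 255)) = (13 + 118)/(-407 + 1/277) = 131/(-407 + 1/277) = 131/(-112738/277) = 131*(-277/112738) = -36287/112738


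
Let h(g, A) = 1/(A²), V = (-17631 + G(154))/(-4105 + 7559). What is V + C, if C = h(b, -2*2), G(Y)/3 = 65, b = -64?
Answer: -137761/27632 ≈ -4.9856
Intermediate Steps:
G(Y) = 195 (G(Y) = 3*65 = 195)
V = -8718/1727 (V = (-17631 + 195)/(-4105 + 7559) = -17436/3454 = -17436*1/3454 = -8718/1727 ≈ -5.0481)
h(g, A) = A⁻²
C = 1/16 (C = (-2*2)⁻² = (-4)⁻² = 1/16 ≈ 0.062500)
V + C = -8718/1727 + 1/16 = -137761/27632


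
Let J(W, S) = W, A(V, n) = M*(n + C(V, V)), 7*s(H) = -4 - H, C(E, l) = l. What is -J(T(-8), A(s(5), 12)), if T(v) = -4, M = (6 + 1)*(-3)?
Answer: 4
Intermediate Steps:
M = -21 (M = 7*(-3) = -21)
s(H) = -4/7 - H/7 (s(H) = (-4 - H)/7 = -4/7 - H/7)
A(V, n) = -21*V - 21*n (A(V, n) = -21*(n + V) = -21*(V + n) = -21*V - 21*n)
-J(T(-8), A(s(5), 12)) = -1*(-4) = 4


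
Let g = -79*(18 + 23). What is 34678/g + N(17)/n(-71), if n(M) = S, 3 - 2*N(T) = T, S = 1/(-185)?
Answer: 4159827/3239 ≈ 1284.3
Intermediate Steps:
S = -1/185 ≈ -0.0054054
N(T) = 3/2 - T/2
n(M) = -1/185
g = -3239 (g = -79*41 = -3239)
34678/g + N(17)/n(-71) = 34678/(-3239) + (3/2 - ½*17)/(-1/185) = 34678*(-1/3239) + (3/2 - 17/2)*(-185) = -34678/3239 - 7*(-185) = -34678/3239 + 1295 = 4159827/3239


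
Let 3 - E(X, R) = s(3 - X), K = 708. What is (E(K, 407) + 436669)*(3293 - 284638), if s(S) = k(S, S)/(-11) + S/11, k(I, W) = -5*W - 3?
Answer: -1352599567555/11 ≈ -1.2296e+11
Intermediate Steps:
k(I, W) = -3 - 5*W
s(S) = 3/11 + 6*S/11 (s(S) = (-3 - 5*S)/(-11) + S/11 = (-3 - 5*S)*(-1/11) + S*(1/11) = (3/11 + 5*S/11) + S/11 = 3/11 + 6*S/11)
E(X, R) = 12/11 + 6*X/11 (E(X, R) = 3 - (3/11 + 6*(3 - X)/11) = 3 - (3/11 + (18/11 - 6*X/11)) = 3 - (21/11 - 6*X/11) = 3 + (-21/11 + 6*X/11) = 12/11 + 6*X/11)
(E(K, 407) + 436669)*(3293 - 284638) = ((12/11 + (6/11)*708) + 436669)*(3293 - 284638) = ((12/11 + 4248/11) + 436669)*(-281345) = (4260/11 + 436669)*(-281345) = (4807619/11)*(-281345) = -1352599567555/11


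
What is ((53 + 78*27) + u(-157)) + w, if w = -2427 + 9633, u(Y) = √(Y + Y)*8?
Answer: 9365 + 8*I*√314 ≈ 9365.0 + 141.76*I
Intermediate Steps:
u(Y) = 8*√2*√Y (u(Y) = √(2*Y)*8 = (√2*√Y)*8 = 8*√2*√Y)
w = 7206
((53 + 78*27) + u(-157)) + w = ((53 + 78*27) + 8*√2*√(-157)) + 7206 = ((53 + 2106) + 8*√2*(I*√157)) + 7206 = (2159 + 8*I*√314) + 7206 = 9365 + 8*I*√314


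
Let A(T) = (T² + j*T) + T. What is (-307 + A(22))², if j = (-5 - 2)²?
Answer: 1630729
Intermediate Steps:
j = 49 (j = (-7)² = 49)
A(T) = T² + 50*T (A(T) = (T² + 49*T) + T = T² + 50*T)
(-307 + A(22))² = (-307 + 22*(50 + 22))² = (-307 + 22*72)² = (-307 + 1584)² = 1277² = 1630729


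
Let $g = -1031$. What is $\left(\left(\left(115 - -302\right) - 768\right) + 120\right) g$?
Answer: $238161$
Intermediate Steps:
$\left(\left(\left(115 - -302\right) - 768\right) + 120\right) g = \left(\left(\left(115 - -302\right) - 768\right) + 120\right) \left(-1031\right) = \left(\left(\left(115 + 302\right) - 768\right) + 120\right) \left(-1031\right) = \left(\left(417 - 768\right) + 120\right) \left(-1031\right) = \left(-351 + 120\right) \left(-1031\right) = \left(-231\right) \left(-1031\right) = 238161$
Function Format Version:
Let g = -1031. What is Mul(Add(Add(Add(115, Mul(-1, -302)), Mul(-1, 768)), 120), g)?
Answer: 238161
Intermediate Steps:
Mul(Add(Add(Add(115, Mul(-1, -302)), Mul(-1, 768)), 120), g) = Mul(Add(Add(Add(115, Mul(-1, -302)), Mul(-1, 768)), 120), -1031) = Mul(Add(Add(Add(115, 302), -768), 120), -1031) = Mul(Add(Add(417, -768), 120), -1031) = Mul(Add(-351, 120), -1031) = Mul(-231, -1031) = 238161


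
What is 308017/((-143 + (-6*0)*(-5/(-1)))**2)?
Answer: 308017/20449 ≈ 15.063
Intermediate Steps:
308017/((-143 + (-6*0)*(-5/(-1)))**2) = 308017/((-143 + 0*(-5*(-1)))**2) = 308017/((-143 + 0*5)**2) = 308017/((-143 + 0)**2) = 308017/((-143)**2) = 308017/20449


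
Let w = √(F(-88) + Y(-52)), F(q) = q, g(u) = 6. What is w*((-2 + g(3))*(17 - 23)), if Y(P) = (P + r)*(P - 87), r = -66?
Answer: -24*√16314 ≈ -3065.4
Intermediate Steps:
Y(P) = (-87 + P)*(-66 + P) (Y(P) = (P - 66)*(P - 87) = (-66 + P)*(-87 + P) = (-87 + P)*(-66 + P))
w = √16314 (w = √(-88 + (5742 + (-52)² - 153*(-52))) = √(-88 + (5742 + 2704 + 7956)) = √(-88 + 16402) = √16314 ≈ 127.73)
w*((-2 + g(3))*(17 - 23)) = √16314*((-2 + 6)*(17 - 23)) = √16314*(4*(-6)) = √16314*(-24) = -24*√16314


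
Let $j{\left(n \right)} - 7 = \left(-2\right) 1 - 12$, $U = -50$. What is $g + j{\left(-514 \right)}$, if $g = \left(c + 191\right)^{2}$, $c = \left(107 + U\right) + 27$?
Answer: $75618$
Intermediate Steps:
$c = 84$ ($c = \left(107 - 50\right) + 27 = 57 + 27 = 84$)
$j{\left(n \right)} = -7$ ($j{\left(n \right)} = 7 - 14 = -7$)
$g = 75625$ ($g = \left(84 + 191\right)^{2} = 275^{2} = 75625$)
$g + j{\left(-514 \right)} = 75625 - 7 = 75618$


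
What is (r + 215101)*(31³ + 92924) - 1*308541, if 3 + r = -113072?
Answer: 12519812049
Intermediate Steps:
r = -113075 (r = -3 - 113072 = -113075)
(r + 215101)*(31³ + 92924) - 1*308541 = (-113075 + 215101)*(31³ + 92924) - 1*308541 = 102026*(29791 + 92924) - 308541 = 102026*122715 - 308541 = 12520120590 - 308541 = 12519812049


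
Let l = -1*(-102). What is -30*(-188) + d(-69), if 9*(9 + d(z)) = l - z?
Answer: 5650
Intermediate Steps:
l = 102
d(z) = 7/3 - z/9 (d(z) = -9 + (102 - z)/9 = -9 + (34/3 - z/9) = 7/3 - z/9)
-30*(-188) + d(-69) = -30*(-188) + (7/3 - ⅑*(-69)) = 5640 + (7/3 + 23/3) = 5640 + 10 = 5650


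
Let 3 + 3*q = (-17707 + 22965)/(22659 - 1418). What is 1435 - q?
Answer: 8318270/5793 ≈ 1435.9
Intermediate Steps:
q = -5315/5793 (q = -1 + ((-17707 + 22965)/(22659 - 1418))/3 = -1 + (5258/21241)/3 = -1 + (5258*(1/21241))/3 = -1 + (⅓)*(478/1931) = -1 + 478/5793 = -5315/5793 ≈ -0.91749)
1435 - q = 1435 - 1*(-5315/5793) = 1435 + 5315/5793 = 8318270/5793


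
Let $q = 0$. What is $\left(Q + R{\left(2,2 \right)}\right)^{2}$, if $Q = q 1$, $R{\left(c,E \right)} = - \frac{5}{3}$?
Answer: $\frac{25}{9} \approx 2.7778$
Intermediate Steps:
$R{\left(c,E \right)} = - \frac{5}{3}$ ($R{\left(c,E \right)} = \left(-5\right) \frac{1}{3} = - \frac{5}{3}$)
$Q = 0$ ($Q = 0 \cdot 1 = 0$)
$\left(Q + R{\left(2,2 \right)}\right)^{2} = \left(0 - \frac{5}{3}\right)^{2} = \left(- \frac{5}{3}\right)^{2} = \frac{25}{9}$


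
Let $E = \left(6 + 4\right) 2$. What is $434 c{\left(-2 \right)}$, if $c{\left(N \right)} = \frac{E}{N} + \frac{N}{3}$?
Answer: $- \frac{13888}{3} \approx -4629.3$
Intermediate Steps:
$E = 20$ ($E = 10 \cdot 2 = 20$)
$c{\left(N \right)} = \frac{20}{N} + \frac{N}{3}$
$434 c{\left(-2 \right)} = 434 \left(\frac{20}{-2} + \frac{1}{3} \left(-2\right)\right) = 434 \left(20 \left(- \frac{1}{2}\right) - \frac{2}{3}\right) = 434 \left(-10 - \frac{2}{3}\right) = 434 \left(- \frac{32}{3}\right) = - \frac{13888}{3}$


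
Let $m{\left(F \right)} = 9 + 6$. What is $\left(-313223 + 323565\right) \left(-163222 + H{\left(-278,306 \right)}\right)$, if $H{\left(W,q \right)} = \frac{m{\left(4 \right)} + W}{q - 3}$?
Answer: $- \frac{511479422918}{303} \approx -1.6881 \cdot 10^{9}$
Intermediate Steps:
$m{\left(F \right)} = 15$
$H{\left(W,q \right)} = \frac{15 + W}{-3 + q}$ ($H{\left(W,q \right)} = \frac{15 + W}{q - 3} = \frac{15 + W}{-3 + q}$)
$\left(-313223 + 323565\right) \left(-163222 + H{\left(-278,306 \right)}\right) = \left(-313223 + 323565\right) \left(-163222 + \frac{15 - 278}{-3 + 306}\right) = 10342 \left(-163222 + \frac{1}{303} \left(-263\right)\right) = 10342 \left(-163222 - \frac{263}{303}\right) = 10342 \left(- \frac{49456529}{303}\right) = - \frac{511479422918}{303}$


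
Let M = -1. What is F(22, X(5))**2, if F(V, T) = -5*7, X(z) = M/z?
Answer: 1225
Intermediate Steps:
X(z) = -1/z
F(V, T) = -35
F(22, X(5))**2 = (-35)**2 = 1225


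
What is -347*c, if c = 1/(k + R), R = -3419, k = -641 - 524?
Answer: 347/4584 ≈ 0.075698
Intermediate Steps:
k = -1165
c = -1/4584 (c = 1/(-1165 - 3419) = 1/(-4584) = -1/4584 ≈ -0.00021815)
-347*c = -347*(-1/4584) = 347/4584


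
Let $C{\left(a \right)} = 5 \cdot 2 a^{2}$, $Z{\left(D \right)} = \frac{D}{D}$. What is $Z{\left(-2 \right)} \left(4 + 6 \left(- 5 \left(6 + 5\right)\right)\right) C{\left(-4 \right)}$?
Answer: $-52160$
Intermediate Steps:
$Z{\left(D \right)} = 1$
$C{\left(a \right)} = 10 a^{2}$
$Z{\left(-2 \right)} \left(4 + 6 \left(- 5 \left(6 + 5\right)\right)\right) C{\left(-4 \right)} = 1 \left(4 + 6 \left(- 5 \left(6 + 5\right)\right)\right) 10 \left(-4\right)^{2} = 1 \left(4 + 6 \left(\left(-5\right) 11\right)\right) 10 \cdot 16 = 1 \left(4 + 6 \left(-55\right)\right) 160 = 1 \left(4 - 330\right) 160 = 1 \left(-326\right) 160 = \left(-326\right) 160 = -52160$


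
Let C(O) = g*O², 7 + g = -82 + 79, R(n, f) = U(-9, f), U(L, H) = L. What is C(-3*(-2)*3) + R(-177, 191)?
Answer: -3249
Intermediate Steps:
R(n, f) = -9
g = -10 (g = -7 + (-82 + 79) = -7 - 3 = -10)
C(O) = -10*O²
C(-3*(-2)*3) + R(-177, 191) = -10*(-3*(-2)*3)² - 9 = -10*(6*3)² - 9 = -10*18² - 9 = -10*324 - 9 = -3240 - 9 = -3249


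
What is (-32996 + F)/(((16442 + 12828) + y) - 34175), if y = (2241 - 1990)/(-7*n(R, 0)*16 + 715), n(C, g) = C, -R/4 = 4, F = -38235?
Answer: 178576117/12296584 ≈ 14.522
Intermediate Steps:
R = -16 (R = -4*4 = -16)
y = 251/2507 (y = (2241 - 1990)/(-7*(-16)*16 + 715) = 251/(112*16 + 715) = 251/(1792 + 715) = 251/2507 ≈ 0.10012)
(-32996 + F)/(((16442 + 12828) + y) - 34175) = (-32996 - 38235)/(((16442 + 12828) + 251/2507) - 34175) = -71231/((29270 + 251/2507) - 34175) = -71231/(73380141/2507 - 34175) = -71231/(-12296584/2507) = -71231*(-2507/12296584) = 178576117/12296584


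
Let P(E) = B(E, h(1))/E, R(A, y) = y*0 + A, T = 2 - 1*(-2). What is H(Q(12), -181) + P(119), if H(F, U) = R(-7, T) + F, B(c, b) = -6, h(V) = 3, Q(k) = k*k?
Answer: 16297/119 ≈ 136.95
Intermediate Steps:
Q(k) = k²
T = 4 (T = 2 + 2 = 4)
R(A, y) = A (R(A, y) = 0 + A = A)
H(F, U) = -7 + F
P(E) = -6/E
H(Q(12), -181) + P(119) = (-7 + 12²) - 6/119 = (-7 + 144) - 6*1/119 = 137 - 6/119 = 16297/119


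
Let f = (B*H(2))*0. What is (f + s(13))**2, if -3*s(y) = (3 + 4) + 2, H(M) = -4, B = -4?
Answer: 9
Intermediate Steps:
s(y) = -3 (s(y) = -((3 + 4) + 2)/3 = -(7 + 2)/3 = -1/3*9 = -3)
f = 0 (f = -4*(-4)*0 = 16*0 = 0)
(f + s(13))**2 = (0 - 3)**2 = (-3)**2 = 9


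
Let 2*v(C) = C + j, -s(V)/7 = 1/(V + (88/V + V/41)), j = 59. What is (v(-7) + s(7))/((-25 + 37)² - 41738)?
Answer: -145307/235671604 ≈ -0.00061657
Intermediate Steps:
s(V) = -7/(88/V + 42*V/41) (s(V) = -7/(V + (88/V + V/41)) = -7/(88/V + 42*V/41))
v(C) = 59/2 + C/2 (v(C) = (C + 59)/2 = (59 + C)/2 = 59/2 + C/2)
(v(-7) + s(7))/((-25 + 37)² - 41738) = ((59/2 + (½)*(-7)) - 287*7/(3608 + 42*7²))/((-25 + 37)² - 41738) = ((59/2 - 7/2) - 287*7/(3608 + 42*49))/(12² - 41738) = (26 - 287*7/(3608 + 2058))/(144 - 41738) = (26 - 287*7/5666)/(-41594) = (26 - 287*7*1/5666)*(-1/41594) = (26 - 2009/5666)*(-1/41594) = (145307/5666)*(-1/41594) = -145307/235671604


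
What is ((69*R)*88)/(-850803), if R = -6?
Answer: 12144/283601 ≈ 0.042821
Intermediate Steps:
((69*R)*88)/(-850803) = ((69*(-6))*88)/(-850803) = -414*88*(-1/850803) = -36432*(-1/850803) = 12144/283601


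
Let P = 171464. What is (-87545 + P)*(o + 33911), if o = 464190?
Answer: 41800137819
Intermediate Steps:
(-87545 + P)*(o + 33911) = (-87545 + 171464)*(464190 + 33911) = 83919*498101 = 41800137819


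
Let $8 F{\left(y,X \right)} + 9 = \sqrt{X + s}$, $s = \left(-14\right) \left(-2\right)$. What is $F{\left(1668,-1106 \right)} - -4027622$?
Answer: $\frac{32220967}{8} + \frac{7 i \sqrt{22}}{8} \approx 4.0276 \cdot 10^{6} + 4.1041 i$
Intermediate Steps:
$s = 28$
$F{\left(y,X \right)} = - \frac{9}{8} + \frac{\sqrt{28 + X}}{8}$ ($F{\left(y,X \right)} = - \frac{9}{8} + \frac{\sqrt{X + 28}}{8} = - \frac{9}{8} + \frac{\sqrt{28 + X}}{8}$)
$F{\left(1668,-1106 \right)} - -4027622 = \left(- \frac{9}{8} + \frac{\sqrt{28 - 1106}}{8}\right) - -4027622 = \left(- \frac{9}{8} + \frac{\sqrt{-1078}}{8}\right) + 4027622 = \left(- \frac{9}{8} + \frac{7 i \sqrt{22}}{8}\right) + 4027622 = \frac{32220967}{8} + \frac{7 i \sqrt{22}}{8}$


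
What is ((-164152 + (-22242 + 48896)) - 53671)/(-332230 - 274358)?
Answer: 63723/202196 ≈ 0.31515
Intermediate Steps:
((-164152 + (-22242 + 48896)) - 53671)/(-332230 - 274358) = ((-164152 + 26654) - 53671)/(-606588) = (-137498 - 53671)*(-1/606588) = -191169*(-1/606588) = 63723/202196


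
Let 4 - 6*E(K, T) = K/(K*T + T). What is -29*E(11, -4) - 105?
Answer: -36127/288 ≈ -125.44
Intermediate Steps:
E(K, T) = ⅔ - K/(6*(T + K*T)) (E(K, T) = ⅔ - K/(6*(K*T + T)) = ⅔ - K/(6*(T + K*T)))
-29*E(11, -4) - 105 = -29*(-1*11 + 4*(-4) + 4*11*(-4))/(6*(-4)*(1 + 11)) - 105 = -29*(-1)*(-11 - 16 - 176)/(6*4*12) - 105 = -29*(-1)*(-203)/(6*4*12) - 105 = -29*203/288 - 105 = -5887/288 - 105 = -36127/288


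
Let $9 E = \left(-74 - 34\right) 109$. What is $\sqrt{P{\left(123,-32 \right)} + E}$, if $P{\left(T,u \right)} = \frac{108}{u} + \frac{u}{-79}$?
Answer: $\frac{i \sqrt{130908214}}{316} \approx 36.207 i$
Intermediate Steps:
$E = -1308$ ($E = \frac{\left(-74 - 34\right) 109}{9} = \frac{\left(-108\right) 109}{9} = \frac{1}{9} \left(-11772\right) = -1308$)
$P{\left(T,u \right)} = \frac{108}{u} - \frac{u}{79}$ ($P{\left(T,u \right)} = \frac{108}{u} + u \left(- \frac{1}{79}\right) = \frac{108}{u} - \frac{u}{79}$)
$\sqrt{P{\left(123,-32 \right)} + E} = \sqrt{\left(\frac{108}{-32} - - \frac{32}{79}\right) - 1308} = \sqrt{\left(108 \left(- \frac{1}{32}\right) + \frac{32}{79}\right) - 1308} = \sqrt{\left(- \frac{27}{8} + \frac{32}{79}\right) - 1308} = \sqrt{- \frac{1877}{632} - 1308} = \sqrt{- \frac{828533}{632}} = \frac{i \sqrt{130908214}}{316}$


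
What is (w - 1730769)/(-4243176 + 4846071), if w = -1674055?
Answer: -3404824/602895 ≈ -5.6475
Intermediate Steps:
(w - 1730769)/(-4243176 + 4846071) = (-1674055 - 1730769)/(-4243176 + 4846071) = -3404824/602895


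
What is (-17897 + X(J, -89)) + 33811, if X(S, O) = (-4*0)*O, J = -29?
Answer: 15914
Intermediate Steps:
X(S, O) = 0 (X(S, O) = 0*O = 0)
(-17897 + X(J, -89)) + 33811 = (-17897 + 0) + 33811 = -17897 + 33811 = 15914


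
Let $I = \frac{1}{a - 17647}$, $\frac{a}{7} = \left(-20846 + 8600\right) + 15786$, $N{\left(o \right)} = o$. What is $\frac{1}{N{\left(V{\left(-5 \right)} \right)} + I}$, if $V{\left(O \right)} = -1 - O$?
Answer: $\frac{7133}{28533} \approx 0.24999$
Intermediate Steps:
$a = 24780$ ($a = 7 \left(\left(-20846 + 8600\right) + 15786\right) = 7 \left(-12246 + 15786\right) = 7 \cdot 3540 = 24780$)
$I = \frac{1}{7133}$ ($I = \frac{1}{24780 - 17647} = \frac{1}{7133} \approx 0.00014019$)
$\frac{1}{N{\left(V{\left(-5 \right)} \right)} + I} = \frac{1}{\left(-1 - -5\right) + \frac{1}{7133}} = \frac{1}{\left(-1 + 5\right) + \frac{1}{7133}} = \frac{1}{4 + \frac{1}{7133}} = \frac{1}{\frac{28533}{7133}} = \frac{7133}{28533}$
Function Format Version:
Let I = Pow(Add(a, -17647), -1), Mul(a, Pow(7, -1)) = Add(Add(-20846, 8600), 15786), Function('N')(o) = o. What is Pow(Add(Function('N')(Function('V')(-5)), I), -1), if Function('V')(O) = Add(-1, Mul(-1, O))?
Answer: Rational(7133, 28533) ≈ 0.24999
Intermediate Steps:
a = 24780 (a = Mul(7, Add(Add(-20846, 8600), 15786)) = Mul(7, Add(-12246, 15786)) = Mul(7, 3540) = 24780)
I = Rational(1, 7133) (I = Pow(Add(24780, -17647), -1) = Pow(7133, -1) = Rational(1, 7133) ≈ 0.00014019)
Pow(Add(Function('N')(Function('V')(-5)), I), -1) = Pow(Add(Add(-1, Mul(-1, -5)), Rational(1, 7133)), -1) = Pow(Add(Add(-1, 5), Rational(1, 7133)), -1) = Pow(Add(4, Rational(1, 7133)), -1) = Pow(Rational(28533, 7133), -1) = Rational(7133, 28533)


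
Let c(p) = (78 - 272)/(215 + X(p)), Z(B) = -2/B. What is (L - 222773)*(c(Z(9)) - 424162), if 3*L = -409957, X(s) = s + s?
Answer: 883171196468768/5793 ≈ 1.5245e+11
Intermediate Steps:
X(s) = 2*s
L = -409957/3 (L = (1/3)*(-409957) = -409957/3 ≈ -1.3665e+5)
c(p) = -194/(215 + 2*p) (c(p) = (78 - 272)/(215 + 2*p) = -194/(215 + 2*p))
(L - 222773)*(c(Z(9)) - 424162) = (-409957/3 - 222773)*(-194/(215 + 2*(-2/9)) - 424162) = -1078276*(-194/(215 + 2*(-2*1/9)) - 424162)/3 = -1078276*(-194/(215 + 2*(-2/9)) - 424162)/3 = -1078276*(-194/(215 - 4/9) - 424162)/3 = -1078276*(-194/1931/9 - 424162)/3 = -1078276*(-194*9/1931 - 424162)/3 = -1078276*(-1746/1931 - 424162)/3 = -1078276/3*(-819058568/1931) = 883171196468768/5793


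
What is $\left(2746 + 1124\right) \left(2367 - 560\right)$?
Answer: $6993090$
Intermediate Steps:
$\left(2746 + 1124\right) \left(2367 - 560\right) = 3870 \left(2367 - 560\right) = 3870 \cdot 1807 = 6993090$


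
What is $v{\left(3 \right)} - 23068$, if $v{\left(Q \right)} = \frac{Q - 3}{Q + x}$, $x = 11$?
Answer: $-23068$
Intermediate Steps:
$v{\left(Q \right)} = \frac{-3 + Q}{11 + Q}$ ($v{\left(Q \right)} = \frac{Q - 3}{Q + 11} = \frac{-3 + Q}{11 + Q}$)
$v{\left(3 \right)} - 23068 = \frac{-3 + 3}{11 + 3} - 23068 = \frac{1}{14} \cdot 0 - 23068 = 0 - 23068 = -23068$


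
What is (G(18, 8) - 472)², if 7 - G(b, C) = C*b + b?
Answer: 393129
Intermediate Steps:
G(b, C) = 7 - b - C*b (G(b, C) = 7 - (C*b + b) = 7 - (b + C*b) = 7 + (-b - C*b) = 7 - b - C*b)
(G(18, 8) - 472)² = ((7 - 1*18 - 1*8*18) - 472)² = ((7 - 18 - 144) - 472)² = (-155 - 472)² = (-627)² = 393129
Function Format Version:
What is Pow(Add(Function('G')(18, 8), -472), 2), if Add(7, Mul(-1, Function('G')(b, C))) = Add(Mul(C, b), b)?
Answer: 393129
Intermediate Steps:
Function('G')(b, C) = Add(7, Mul(-1, b), Mul(-1, C, b)) (Function('G')(b, C) = Add(7, Mul(-1, Add(Mul(C, b), b))) = Add(7, Mul(-1, Add(b, Mul(C, b)))) = Add(7, Add(Mul(-1, b), Mul(-1, C, b))) = Add(7, Mul(-1, b), Mul(-1, C, b)))
Pow(Add(Function('G')(18, 8), -472), 2) = Pow(Add(Add(7, Mul(-1, 18), Mul(-1, 8, 18)), -472), 2) = Pow(Add(Add(7, -18, -144), -472), 2) = Pow(Add(-155, -472), 2) = Pow(-627, 2) = 393129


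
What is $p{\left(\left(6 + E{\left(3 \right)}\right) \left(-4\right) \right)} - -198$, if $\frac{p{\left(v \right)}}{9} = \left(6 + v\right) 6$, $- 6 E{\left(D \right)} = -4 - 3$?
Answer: $-1026$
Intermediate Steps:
$E{\left(D \right)} = \frac{7}{6}$ ($E{\left(D \right)} = - \frac{-4 - 3}{6} = \left(- \frac{1}{6}\right) \left(-7\right) = \frac{7}{6}$)
$p{\left(v \right)} = 324 + 54 v$ ($p{\left(v \right)} = 9 \left(6 + v\right) 6 = 9 \left(36 + 6 v\right) = 324 + 54 v$)
$p{\left(\left(6 + E{\left(3 \right)}\right) \left(-4\right) \right)} - -198 = \left(324 + 54 \left(6 + \frac{7}{6}\right) \left(-4\right)\right) - -198 = \left(324 + 54 \cdot \frac{43}{6} \left(-4\right)\right) + 198 = \left(324 + 54 \left(- \frac{86}{3}\right)\right) + 198 = \left(324 - 1548\right) + 198 = -1224 + 198 = -1026$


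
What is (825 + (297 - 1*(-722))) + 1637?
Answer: 3481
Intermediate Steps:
(825 + (297 - 1*(-722))) + 1637 = (825 + (297 + 722)) + 1637 = (825 + 1019) + 1637 = 1844 + 1637 = 3481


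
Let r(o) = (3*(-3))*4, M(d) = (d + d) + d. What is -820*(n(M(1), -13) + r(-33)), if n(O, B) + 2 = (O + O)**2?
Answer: 1640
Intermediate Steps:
M(d) = 3*d (M(d) = 2*d + d = 3*d)
n(O, B) = -2 + 4*O**2 (n(O, B) = -2 + (O + O)**2 = -2 + (2*O)**2 = -2 + 4*O**2)
r(o) = -36 (r(o) = -9*4 = -36)
-820*(n(M(1), -13) + r(-33)) = -820*((-2 + 4*(3*1)**2) - 36) = -820*((-2 + 4*3**2) - 36) = -820*((-2 + 4*9) - 36) = -820*((-2 + 36) - 36) = -820*(34 - 36) = -820*(-2) = 1640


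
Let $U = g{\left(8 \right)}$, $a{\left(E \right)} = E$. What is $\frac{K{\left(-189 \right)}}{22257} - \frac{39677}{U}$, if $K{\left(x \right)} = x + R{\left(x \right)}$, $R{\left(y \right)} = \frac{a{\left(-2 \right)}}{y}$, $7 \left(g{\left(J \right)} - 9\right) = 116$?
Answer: $- \frac{1168335772148}{752976567} \approx -1551.6$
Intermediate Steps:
$g{\left(J \right)} = \frac{179}{7}$ ($g{\left(J \right)} = 9 + \frac{1}{7} \cdot 116 = 9 + \frac{116}{7} = \frac{179}{7}$)
$U = \frac{179}{7} \approx 25.571$
$R{\left(y \right)} = - \frac{2}{y}$
$K{\left(x \right)} = x - \frac{2}{x}$
$\frac{K{\left(-189 \right)}}{22257} - \frac{39677}{U} = \frac{-189 - \frac{2}{-189}}{22257} - \frac{39677}{\frac{179}{7}} = \left(-189 - - \frac{2}{189}\right) \frac{1}{22257} - \frac{277739}{179} = \left(-189 + \frac{2}{189}\right) \frac{1}{22257} - \frac{277739}{179} = \left(- \frac{35719}{189}\right) \frac{1}{22257} - \frac{277739}{179} = - \frac{35719}{4206573} - \frac{277739}{179} = - \frac{1168335772148}{752976567}$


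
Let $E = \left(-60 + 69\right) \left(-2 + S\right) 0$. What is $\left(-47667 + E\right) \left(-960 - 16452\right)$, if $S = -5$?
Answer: $829977804$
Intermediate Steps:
$E = 0$ ($E = \left(-60 + 69\right) \left(-2 - 5\right) 0 = 9 \left(\left(-7\right) 0\right) = 9 \cdot 0 = 0$)
$\left(-47667 + E\right) \left(-960 - 16452\right) = \left(-47667 + 0\right) \left(-960 - 16452\right) = \left(-47667\right) \left(-17412\right) = 829977804$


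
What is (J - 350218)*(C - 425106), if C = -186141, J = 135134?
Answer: 131469449748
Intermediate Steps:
(J - 350218)*(C - 425106) = (135134 - 350218)*(-186141 - 425106) = -215084*(-611247) = 131469449748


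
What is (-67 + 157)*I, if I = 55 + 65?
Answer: 10800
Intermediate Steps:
I = 120
(-67 + 157)*I = (-67 + 157)*120 = 90*120 = 10800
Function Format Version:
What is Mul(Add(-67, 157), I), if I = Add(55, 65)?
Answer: 10800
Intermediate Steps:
I = 120
Mul(Add(-67, 157), I) = Mul(Add(-67, 157), 120) = Mul(90, 120) = 10800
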